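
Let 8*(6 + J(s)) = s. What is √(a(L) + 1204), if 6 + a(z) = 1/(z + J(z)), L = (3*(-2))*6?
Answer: 2*√2590329/93 ≈ 34.612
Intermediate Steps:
L = -36 (L = -6*6 = -36)
J(s) = -6 + s/8
a(z) = -6 + 1/(-6 + 9*z/8) (a(z) = -6 + 1/(z + (-6 + z/8)) = -6 + 1/(-6 + 9*z/8))
√(a(L) + 1204) = √(2*(148 - 27*(-36))/(3*(-16 + 3*(-36))) + 1204) = √(2*(148 + 972)/(3*(-16 - 108)) + 1204) = √((⅔)*1120/(-124) + 1204) = √((⅔)*(-1/124)*1120 + 1204) = √(-560/93 + 1204) = √(111412/93) = 2*√2590329/93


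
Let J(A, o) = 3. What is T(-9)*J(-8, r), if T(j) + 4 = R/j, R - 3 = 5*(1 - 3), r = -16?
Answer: -29/3 ≈ -9.6667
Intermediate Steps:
R = -7 (R = 3 + 5*(1 - 3) = 3 + 5*(-2) = 3 - 10 = -7)
T(j) = -4 - 7/j
T(-9)*J(-8, r) = (-4 - 7/(-9))*3 = (-4 - 7*(-⅑))*3 = (-4 + 7/9)*3 = -29/9*3 = -29/3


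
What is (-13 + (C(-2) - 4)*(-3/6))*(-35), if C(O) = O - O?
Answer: 385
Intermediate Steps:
C(O) = 0
(-13 + (C(-2) - 4)*(-3/6))*(-35) = (-13 + (0 - 4)*(-3/6))*(-35) = (-13 - (-12)/6)*(-35) = (-13 - 4*(-½))*(-35) = (-13 + 2)*(-35) = -11*(-35) = 385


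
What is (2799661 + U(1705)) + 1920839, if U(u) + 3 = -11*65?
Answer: 4719782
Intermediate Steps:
U(u) = -718 (U(u) = -3 - 11*65 = -3 - 715 = -718)
(2799661 + U(1705)) + 1920839 = (2799661 - 718) + 1920839 = 2798943 + 1920839 = 4719782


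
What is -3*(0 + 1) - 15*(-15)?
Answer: 222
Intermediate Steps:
-3*(0 + 1) - 15*(-15) = -3*1 + 225 = -3 + 225 = 222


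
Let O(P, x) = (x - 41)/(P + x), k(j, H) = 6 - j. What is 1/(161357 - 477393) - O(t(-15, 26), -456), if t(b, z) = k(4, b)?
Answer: -78535173/71740172 ≈ -1.0947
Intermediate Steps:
t(b, z) = 2 (t(b, z) = 6 - 1*4 = 6 - 4 = 2)
O(P, x) = (-41 + x)/(P + x)
1/(161357 - 477393) - O(t(-15, 26), -456) = 1/(161357 - 477393) - (-41 - 456)/(2 - 456) = 1/(-316036) - (-497)/(-454) = -1/316036 - (-1)*(-497)/454 = -1/316036 - 1*497/454 = -1/316036 - 497/454 = -78535173/71740172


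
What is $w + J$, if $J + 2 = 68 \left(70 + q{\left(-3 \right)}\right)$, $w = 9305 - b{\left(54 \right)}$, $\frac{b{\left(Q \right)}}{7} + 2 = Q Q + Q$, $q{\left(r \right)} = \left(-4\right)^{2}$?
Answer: $-5625$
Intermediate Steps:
$q{\left(r \right)} = 16$
$b{\left(Q \right)} = -14 + 7 Q + 7 Q^{2}$ ($b{\left(Q \right)} = -14 + 7 \left(Q Q + Q\right) = -14 + 7 \left(Q^{2} + Q\right) = -14 + 7 \left(Q + Q^{2}\right) = -14 + \left(7 Q + 7 Q^{2}\right) = -14 + 7 Q + 7 Q^{2}$)
$w = -11471$ ($w = 9305 - \left(-14 + 7 \cdot 54 + 7 \cdot 54^{2}\right) = 9305 - \left(-14 + 378 + 7 \cdot 2916\right) = 9305 - \left(-14 + 378 + 20412\right) = 9305 - 20776 = -11471$)
$J = 5846$ ($J = -2 + 68 \left(70 + 16\right) = -2 + 68 \cdot 86 = -2 + 5848 = 5846$)
$w + J = -11471 + 5846 = -5625$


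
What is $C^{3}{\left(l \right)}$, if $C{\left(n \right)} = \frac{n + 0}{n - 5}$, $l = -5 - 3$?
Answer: $\frac{512}{2197} \approx 0.23305$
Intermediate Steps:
$l = -8$ ($l = -5 - 3 = -8$)
$C{\left(n \right)} = \frac{n}{-5 + n}$
$C^{3}{\left(l \right)} = \left(- \frac{8}{-5 - 8}\right)^{3} = \left(- \frac{8}{-13}\right)^{3} = \left(\left(-8\right) \left(- \frac{1}{13}\right)\right)^{3} = \left(\frac{8}{13}\right)^{3} = \frac{512}{2197}$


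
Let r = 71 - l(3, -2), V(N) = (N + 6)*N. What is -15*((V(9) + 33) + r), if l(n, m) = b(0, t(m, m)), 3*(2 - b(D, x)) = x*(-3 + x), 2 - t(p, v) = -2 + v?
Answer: -3645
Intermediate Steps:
t(p, v) = 4 - v (t(p, v) = 2 - (-2 + v) = 2 + (2 - v) = 4 - v)
b(D, x) = 2 - x*(-3 + x)/3
l(n, m) = 6 - m - (4 - m)²/3 (l(n, m) = 2 + (4 - m) - (4 - m)²/3 = 6 - m - (4 - m)²/3)
V(N) = N*(6 + N) (V(N) = (6 + N)*N = N*(6 + N))
r = 75 (r = 71 - (⅔ - ⅓*(-2)² + (5/3)*(-2)) = 71 - (⅔ - ⅓*4 - 10/3) = 71 - (⅔ - 4/3 - 10/3) = 71 - 1*(-4) = 71 + 4 = 75)
-15*((V(9) + 33) + r) = -15*((9*(6 + 9) + 33) + 75) = -15*((9*15 + 33) + 75) = -15*((135 + 33) + 75) = -15*(168 + 75) = -15*243 = -3645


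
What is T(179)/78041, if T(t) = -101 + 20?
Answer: -81/78041 ≈ -0.0010379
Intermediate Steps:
T(t) = -81
T(179)/78041 = -81/78041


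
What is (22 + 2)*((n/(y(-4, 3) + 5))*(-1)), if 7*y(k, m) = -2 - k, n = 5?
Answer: -840/37 ≈ -22.703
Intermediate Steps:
y(k, m) = -2/7 - k/7 (y(k, m) = (-2 - k)/7 = -2/7 - k/7)
(22 + 2)*((n/(y(-4, 3) + 5))*(-1)) = (22 + 2)*((5/((-2/7 - ⅐*(-4)) + 5))*(-1)) = 24*((5/((-2/7 + 4/7) + 5))*(-1)) = 24*((5/(2/7 + 5))*(-1)) = 24*((5/(37/7))*(-1)) = 24*((5*(7/37))*(-1)) = 24*((35/37)*(-1)) = 24*(-35/37) = -840/37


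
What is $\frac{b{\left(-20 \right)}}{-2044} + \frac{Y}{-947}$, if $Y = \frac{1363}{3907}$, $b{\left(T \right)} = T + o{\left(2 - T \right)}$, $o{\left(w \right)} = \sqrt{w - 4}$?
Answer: $\frac{17803152}{1890663719} - \frac{3 \sqrt{2}}{2044} \approx 0.0073407$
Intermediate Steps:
$o{\left(w \right)} = \sqrt{-4 + w}$
$b{\left(T \right)} = T + \sqrt{-2 - T}$ ($b{\left(T \right)} = T + \sqrt{-4 - \left(-2 + T\right)} = T + \sqrt{-2 - T}$)
$Y = \frac{1363}{3907}$ ($Y = 1363 \cdot \frac{1}{3907} = \frac{1363}{3907} \approx 0.34886$)
$\frac{b{\left(-20 \right)}}{-2044} + \frac{Y}{-947} = \frac{-20 + \sqrt{-2 - -20}}{-2044} + \frac{1363}{3907 \left(-947\right)} = \left(-20 + \sqrt{-2 + 20}\right) \left(- \frac{1}{2044}\right) + \frac{1363}{3907} \left(- \frac{1}{947}\right) = \left(-20 + \sqrt{18}\right) \left(- \frac{1}{2044}\right) - \frac{1363}{3699929} = \left(-20 + 3 \sqrt{2}\right) \left(- \frac{1}{2044}\right) - \frac{1363}{3699929} = \left(\frac{5}{511} - \frac{3 \sqrt{2}}{2044}\right) - \frac{1363}{3699929} = \frac{17803152}{1890663719} - \frac{3 \sqrt{2}}{2044}$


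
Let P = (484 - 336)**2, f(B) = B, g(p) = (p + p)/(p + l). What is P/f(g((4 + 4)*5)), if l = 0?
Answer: 10952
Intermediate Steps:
g(p) = 2 (g(p) = (p + p)/(p + 0) = (2*p)/p = 2)
P = 21904 (P = 148**2 = 21904)
P/f(g((4 + 4)*5)) = 21904/2 = 21904*(1/2) = 10952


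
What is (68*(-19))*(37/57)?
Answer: -2516/3 ≈ -838.67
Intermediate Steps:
(68*(-19))*(37/57) = -47804/57 = -1292*37/57 = -2516/3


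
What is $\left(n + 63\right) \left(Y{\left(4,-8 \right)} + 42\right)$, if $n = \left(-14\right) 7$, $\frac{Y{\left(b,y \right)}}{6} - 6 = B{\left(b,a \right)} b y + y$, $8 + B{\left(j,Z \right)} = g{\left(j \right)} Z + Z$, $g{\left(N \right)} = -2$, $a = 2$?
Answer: $-68250$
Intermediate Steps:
$B{\left(j,Z \right)} = -8 - Z$ ($B{\left(j,Z \right)} = -8 + \left(- 2 Z + Z\right) = -8 - Z$)
$Y{\left(b,y \right)} = 36 + 6 y - 60 b y$ ($Y{\left(b,y \right)} = 36 + 6 \left(\left(-8 - 2\right) b y + y\right) = 36 + 6 \left(- 10 b y + y\right) = 36 + 6 \left(y - 10 b y\right) = 36 - \left(- 6 y + 60 b y\right) = 36 + 6 y - 60 b y$)
$n = -98$
$\left(n + 63\right) \left(Y{\left(4,-8 \right)} + 42\right) = \left(-98 + 63\right) \left(\left(36 + 6 \left(-8\right) - 240 \left(-8\right)\right) + 42\right) = - 35 \left(\left(36 - 48 + 1920\right) + 42\right) = - 35 \left(1908 + 42\right) = \left(-35\right) 1950 = -68250$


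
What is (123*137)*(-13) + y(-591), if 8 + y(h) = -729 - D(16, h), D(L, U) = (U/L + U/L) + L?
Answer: -1757937/8 ≈ -2.1974e+5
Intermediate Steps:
D(L, U) = L + 2*U/L (D(L, U) = 2*U/L + L = L + 2*U/L)
y(h) = -753 - h/8 (y(h) = -8 + (-729 - (16 + 2*h/16)) = -8 + (-729 - (16 + 2*h*(1/16))) = -8 + (-729 - (16 + h/8)) = -8 + (-729 + (-16 - h/8)) = -8 + (-745 - h/8) = -753 - h/8)
(123*137)*(-13) + y(-591) = (123*137)*(-13) + (-753 - ⅛*(-591)) = 16851*(-13) + (-753 + 591/8) = -219063 - 5433/8 = -1757937/8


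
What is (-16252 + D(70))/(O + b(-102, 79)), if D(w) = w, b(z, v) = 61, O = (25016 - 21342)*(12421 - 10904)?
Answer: -16182/5573519 ≈ -0.0029034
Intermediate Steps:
O = 5573458 (O = 3674*1517 = 5573458)
(-16252 + D(70))/(O + b(-102, 79)) = (-16252 + 70)/(5573458 + 61) = -16182/5573519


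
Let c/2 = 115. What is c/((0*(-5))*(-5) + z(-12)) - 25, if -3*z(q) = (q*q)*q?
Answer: -7085/288 ≈ -24.601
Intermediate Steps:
z(q) = -q**3/3 (z(q) = -q*q*q/3 = -q**2*q/3 = -q**3/3)
c = 230 (c = 2*115 = 230)
c/((0*(-5))*(-5) + z(-12)) - 25 = 230/((0*(-5))*(-5) - 1/3*(-12)**3) - 25 = 230/(0*(-5) - 1/3*(-1728)) - 25 = 230/(0 + 576) - 25 = 230/576 - 25 = 230*(1/576) - 25 = 115/288 - 25 = -7085/288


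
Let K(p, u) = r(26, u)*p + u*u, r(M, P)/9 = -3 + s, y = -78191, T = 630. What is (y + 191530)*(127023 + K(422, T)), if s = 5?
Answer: 60241831941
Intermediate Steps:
r(M, P) = 18 (r(M, P) = 9*(-3 + 5) = 9*2 = 18)
K(p, u) = u**2 + 18*p (K(p, u) = 18*p + u*u = 18*p + u**2 = u**2 + 18*p)
(y + 191530)*(127023 + K(422, T)) = (-78191 + 191530)*(127023 + (630**2 + 18*422)) = 113339*(127023 + (396900 + 7596)) = 113339*(127023 + 404496) = 113339*531519 = 60241831941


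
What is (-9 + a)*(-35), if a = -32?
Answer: 1435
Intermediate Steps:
(-9 + a)*(-35) = (-9 - 32)*(-35) = -41*(-35) = 1435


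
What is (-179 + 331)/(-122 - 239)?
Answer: -8/19 ≈ -0.42105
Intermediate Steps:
(-179 + 331)/(-122 - 239) = 152/(-361) = 152*(-1/361) = -8/19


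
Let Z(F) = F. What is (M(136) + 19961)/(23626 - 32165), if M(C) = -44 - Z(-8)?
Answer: -19925/8539 ≈ -2.3334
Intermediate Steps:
M(C) = -36 (M(C) = -44 - 1*(-8) = -44 + 8 = -36)
(M(136) + 19961)/(23626 - 32165) = (-36 + 19961)/(23626 - 32165) = 19925/(-8539) = 19925*(-1/8539) = -19925/8539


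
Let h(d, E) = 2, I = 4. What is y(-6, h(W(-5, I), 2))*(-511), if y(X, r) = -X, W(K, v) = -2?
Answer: -3066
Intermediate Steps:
y(-6, h(W(-5, I), 2))*(-511) = -1*(-6)*(-511) = 6*(-511) = -3066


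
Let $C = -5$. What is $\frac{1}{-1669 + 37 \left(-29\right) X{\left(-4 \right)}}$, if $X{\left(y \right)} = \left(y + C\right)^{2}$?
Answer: $- \frac{1}{88582} \approx -1.1289 \cdot 10^{-5}$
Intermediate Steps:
$X{\left(y \right)} = \left(-5 + y\right)^{2}$ ($X{\left(y \right)} = \left(y - 5\right)^{2} = \left(-5 + y\right)^{2}$)
$\frac{1}{-1669 + 37 \left(-29\right) X{\left(-4 \right)}} = \frac{1}{-1669 + 37 \left(-29\right) \left(-5 - 4\right)^{2}} = \frac{1}{-1669 - 1073 \left(-9\right)^{2}} = \frac{1}{-1669 - 86913} = \frac{1}{-88582} = - \frac{1}{88582}$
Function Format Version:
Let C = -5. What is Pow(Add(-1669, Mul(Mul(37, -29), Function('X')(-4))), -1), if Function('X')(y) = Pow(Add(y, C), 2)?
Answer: Rational(-1, 88582) ≈ -1.1289e-5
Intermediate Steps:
Function('X')(y) = Pow(Add(-5, y), 2) (Function('X')(y) = Pow(Add(y, -5), 2) = Pow(Add(-5, y), 2))
Pow(Add(-1669, Mul(Mul(37, -29), Function('X')(-4))), -1) = Pow(Add(-1669, Mul(Mul(37, -29), Pow(Add(-5, -4), 2))), -1) = Pow(Add(-1669, Mul(-1073, Pow(-9, 2))), -1) = Pow(Add(-1669, Mul(-1073, 81)), -1) = Pow(Add(-1669, -86913), -1) = Pow(-88582, -1) = Rational(-1, 88582)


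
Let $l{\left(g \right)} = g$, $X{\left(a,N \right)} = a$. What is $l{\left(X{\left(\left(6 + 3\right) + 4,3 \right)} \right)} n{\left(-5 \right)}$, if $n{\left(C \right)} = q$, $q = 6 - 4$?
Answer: $26$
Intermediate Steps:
$q = 2$
$n{\left(C \right)} = 2$
$l{\left(X{\left(\left(6 + 3\right) + 4,3 \right)} \right)} n{\left(-5 \right)} = \left(\left(6 + 3\right) + 4\right) 2 = \left(9 + 4\right) 2 = 13 \cdot 2 = 26$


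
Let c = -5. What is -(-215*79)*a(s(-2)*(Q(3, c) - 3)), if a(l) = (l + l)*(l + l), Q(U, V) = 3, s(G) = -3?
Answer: 0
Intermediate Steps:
a(l) = 4*l² (a(l) = (2*l)*(2*l) = 4*l²)
-(-215*79)*a(s(-2)*(Q(3, c) - 3)) = -(-215*79)*4*(-3*(3 - 3))² = -(-16985)*4*(-3*0)² = -(-16985)*4*0² = -(-16985)*4*0 = -(-16985)*0 = -1*0 = 0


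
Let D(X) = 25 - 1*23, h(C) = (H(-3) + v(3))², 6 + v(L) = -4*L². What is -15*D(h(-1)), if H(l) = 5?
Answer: -30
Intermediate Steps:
v(L) = -6 - 4*L²
h(C) = 1369 (h(C) = (5 + (-6 - 4*3²))² = (5 + (-6 - 4*9))² = (5 + (-6 - 36))² = (5 - 42)² = (-37)² = 1369)
D(X) = 2 (D(X) = 25 - 23 = 2)
-15*D(h(-1)) = -15*2 = -30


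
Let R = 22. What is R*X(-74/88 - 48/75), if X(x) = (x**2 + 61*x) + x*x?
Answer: -51999309/27500 ≈ -1890.9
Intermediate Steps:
X(x) = 2*x**2 + 61*x (X(x) = (x**2 + 61*x) + x**2 = 2*x**2 + 61*x)
R*X(-74/88 - 48/75) = 22*((-74/88 - 48/75)*(61 + 2*(-74/88 - 48/75))) = 22*((-74*1/88 - 48*1/75)*(61 + 2*(-74*1/88 - 48*1/75))) = 22*((-37/44 - 16/25)*(61 + 2*(-37/44 - 16/25))) = 22*(-1629*(61 + 2*(-1629/1100))/1100) = 22*(-1629*(61 - 1629/550)/1100) = 22*(-1629/1100*31921/550) = 22*(-51999309/605000) = -51999309/27500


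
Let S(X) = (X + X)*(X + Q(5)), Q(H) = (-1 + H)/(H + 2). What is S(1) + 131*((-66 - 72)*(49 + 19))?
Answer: -8605106/7 ≈ -1.2293e+6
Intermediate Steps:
Q(H) = (-1 + H)/(2 + H)
S(X) = 2*X*(4/7 + X) (S(X) = (X + X)*(X + (-1 + 5)/(2 + 5)) = (2*X)*(X + 4/7) = (2*X)*(4/7 + X) = 2*X*(4/7 + X))
S(1) + 131*((-66 - 72)*(49 + 19)) = (2/7)*1*(4 + 7*1) + 131*((-66 - 72)*(49 + 19)) = (2/7)*1*(4 + 7) + 131*(-138*68) = (2/7)*1*11 + 131*(-9384) = 22/7 - 1229304 = -8605106/7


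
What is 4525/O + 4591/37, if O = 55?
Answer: 83986/407 ≈ 206.35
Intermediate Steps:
4525/O + 4591/37 = 4525/55 + 4591/37 = 4525*(1/55) + 4591*(1/37) = 905/11 + 4591/37 = 83986/407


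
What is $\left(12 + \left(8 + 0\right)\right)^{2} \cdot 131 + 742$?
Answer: $53142$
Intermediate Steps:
$\left(12 + \left(8 + 0\right)\right)^{2} \cdot 131 + 742 = \left(12 + 8\right)^{2} \cdot 131 + 742 = 20^{2} \cdot 131 + 742 = 400 \cdot 131 + 742 = 52400 + 742 = 53142$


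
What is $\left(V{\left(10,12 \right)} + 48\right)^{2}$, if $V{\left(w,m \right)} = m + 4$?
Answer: $4096$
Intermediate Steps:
$V{\left(w,m \right)} = 4 + m$
$\left(V{\left(10,12 \right)} + 48\right)^{2} = \left(\left(4 + 12\right) + 48\right)^{2} = \left(16 + 48\right)^{2} = 64^{2} = 4096$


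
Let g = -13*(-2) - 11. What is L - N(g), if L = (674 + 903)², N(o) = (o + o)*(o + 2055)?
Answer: 2424829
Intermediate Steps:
g = 15 (g = 26 - 11 = 15)
N(o) = 2*o*(2055 + o) (N(o) = (2*o)*(2055 + o) = 2*o*(2055 + o))
L = 2486929 (L = 1577² = 2486929)
L - N(g) = 2486929 - 2*15*(2055 + 15) = 2486929 - 2*15*2070 = 2486929 - 1*62100 = 2486929 - 62100 = 2424829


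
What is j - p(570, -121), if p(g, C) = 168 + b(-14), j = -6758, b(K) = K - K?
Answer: -6926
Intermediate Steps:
b(K) = 0
p(g, C) = 168 (p(g, C) = 168 + 0 = 168)
j - p(570, -121) = -6758 - 1*168 = -6758 - 168 = -6926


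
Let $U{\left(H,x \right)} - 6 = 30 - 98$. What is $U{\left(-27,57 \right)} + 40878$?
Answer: $40816$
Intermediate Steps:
$U{\left(H,x \right)} = -62$ ($U{\left(H,x \right)} = 6 + \left(30 - 98\right) = 6 - 68 = -62$)
$U{\left(-27,57 \right)} + 40878 = -62 + 40878 = 40816$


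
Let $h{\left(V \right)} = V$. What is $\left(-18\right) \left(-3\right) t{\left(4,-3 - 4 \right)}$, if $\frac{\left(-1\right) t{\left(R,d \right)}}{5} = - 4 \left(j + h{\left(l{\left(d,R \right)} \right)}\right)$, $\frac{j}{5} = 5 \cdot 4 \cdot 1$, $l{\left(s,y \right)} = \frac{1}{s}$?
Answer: $\frac{754920}{7} \approx 1.0785 \cdot 10^{5}$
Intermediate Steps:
$j = 100$ ($j = 5 \cdot 5 \cdot 4 \cdot 1 = 5 \cdot 20 \cdot 1 = 5 \cdot 20 = 100$)
$t{\left(R,d \right)} = 2000 + \frac{20}{d}$ ($t{\left(R,d \right)} = - 5 \left(- 4 \left(100 + \frac{1}{d}\right)\right) = - 5 \left(-400 - \frac{4}{d}\right) = 2000 + \frac{20}{d}$)
$\left(-18\right) \left(-3\right) t{\left(4,-3 - 4 \right)} = \left(-18\right) \left(-3\right) \left(2000 + \frac{20}{-3 - 4}\right) = 54 \left(2000 + \frac{20}{-7}\right) = 54 \left(2000 + 20 \left(- \frac{1}{7}\right)\right) = 54 \left(2000 - \frac{20}{7}\right) = 54 \cdot \frac{13980}{7} = \frac{754920}{7}$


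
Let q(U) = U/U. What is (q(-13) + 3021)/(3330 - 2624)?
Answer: 1511/353 ≈ 4.2805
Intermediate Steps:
q(U) = 1
(q(-13) + 3021)/(3330 - 2624) = (1 + 3021)/(3330 - 2624) = 3022/706 = 3022*(1/706) = 1511/353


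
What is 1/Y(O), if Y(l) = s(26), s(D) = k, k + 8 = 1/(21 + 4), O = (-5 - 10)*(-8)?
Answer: -25/199 ≈ -0.12563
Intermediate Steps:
O = 120 (O = -15*(-8) = 120)
k = -199/25 (k = -8 + 1/(21 + 4) = -8 + 1/25 = -199/25 ≈ -7.9600)
s(D) = -199/25
Y(l) = -199/25
1/Y(O) = 1/(-199/25) = -25/199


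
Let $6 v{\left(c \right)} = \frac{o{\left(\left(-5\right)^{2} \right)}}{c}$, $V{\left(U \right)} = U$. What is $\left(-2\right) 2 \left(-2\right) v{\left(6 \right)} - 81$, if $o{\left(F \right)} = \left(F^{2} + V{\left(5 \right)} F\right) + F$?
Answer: $\frac{821}{9} \approx 91.222$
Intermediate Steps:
$o{\left(F \right)} = F^{2} + 6 F$ ($o{\left(F \right)} = \left(F^{2} + 5 F\right) + F = F^{2} + 6 F$)
$v{\left(c \right)} = \frac{775}{6 c}$ ($v{\left(c \right)} = \frac{\left(-5\right)^{2} \left(6 + \left(-5\right)^{2}\right) \frac{1}{c}}{6} = \frac{25 \left(6 + 25\right) \frac{1}{c}}{6} = \frac{25 \cdot 31 \frac{1}{c}}{6} = \frac{775 \frac{1}{c}}{6} = \frac{775}{6 c}$)
$\left(-2\right) 2 \left(-2\right) v{\left(6 \right)} - 81 = \left(-2\right) 2 \left(-2\right) \frac{775}{6 \cdot 6} - 81 = \left(-4\right) \left(-2\right) \frac{775}{6} \cdot \frac{1}{6} - 81 = 8 \cdot \frac{775}{36} - 81 = \frac{1550}{9} - 81 = \frac{821}{9}$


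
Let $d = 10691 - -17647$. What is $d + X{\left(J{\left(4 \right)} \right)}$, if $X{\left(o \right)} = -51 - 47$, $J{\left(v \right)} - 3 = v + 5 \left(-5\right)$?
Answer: $28240$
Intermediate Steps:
$J{\left(v \right)} = -22 + v$ ($J{\left(v \right)} = 3 + \left(v + 5 \left(-5\right)\right) = 3 + \left(v - 25\right) = 3 + \left(-25 + v\right) = -22 + v$)
$X{\left(o \right)} = -98$
$d = 28338$ ($d = 10691 + 17647 = 28338$)
$d + X{\left(J{\left(4 \right)} \right)} = 28338 - 98 = 28240$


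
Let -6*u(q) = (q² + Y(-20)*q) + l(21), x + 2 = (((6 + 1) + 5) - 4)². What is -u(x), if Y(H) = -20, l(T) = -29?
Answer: 2575/6 ≈ 429.17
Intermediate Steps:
x = 62 (x = -2 + (((6 + 1) + 5) - 4)² = -2 + ((7 + 5) - 4)² = -2 + (12 - 4)² = -2 + 8² = -2 + 64 = 62)
u(q) = 29/6 - q²/6 + 10*q/3 (u(q) = -((q² - 20*q) - 29)/6 = -(-29 + q² - 20*q)/6 = 29/6 - q²/6 + 10*q/3)
-u(x) = -(29/6 - ⅙*62² + (10/3)*62) = -(29/6 - ⅙*3844 + 620/3) = -(29/6 - 1922/3 + 620/3) = -1*(-2575/6) = 2575/6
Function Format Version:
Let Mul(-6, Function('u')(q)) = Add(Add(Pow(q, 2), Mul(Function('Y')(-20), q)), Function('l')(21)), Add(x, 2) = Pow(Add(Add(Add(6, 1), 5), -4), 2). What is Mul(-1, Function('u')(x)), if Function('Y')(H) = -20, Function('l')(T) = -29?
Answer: Rational(2575, 6) ≈ 429.17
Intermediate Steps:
x = 62 (x = Add(-2, Pow(Add(Add(Add(6, 1), 5), -4), 2)) = Add(-2, Pow(Add(Add(7, 5), -4), 2)) = Add(-2, Pow(Add(12, -4), 2)) = Add(-2, Pow(8, 2)) = Add(-2, 64) = 62)
Function('u')(q) = Add(Rational(29, 6), Mul(Rational(-1, 6), Pow(q, 2)), Mul(Rational(10, 3), q)) (Function('u')(q) = Mul(Rational(-1, 6), Add(Add(Pow(q, 2), Mul(-20, q)), -29)) = Mul(Rational(-1, 6), Add(-29, Pow(q, 2), Mul(-20, q))) = Add(Rational(29, 6), Mul(Rational(-1, 6), Pow(q, 2)), Mul(Rational(10, 3), q)))
Mul(-1, Function('u')(x)) = Mul(-1, Add(Rational(29, 6), Mul(Rational(-1, 6), Pow(62, 2)), Mul(Rational(10, 3), 62))) = Mul(-1, Add(Rational(29, 6), Mul(Rational(-1, 6), 3844), Rational(620, 3))) = Mul(-1, Add(Rational(29, 6), Rational(-1922, 3), Rational(620, 3))) = Mul(-1, Rational(-2575, 6)) = Rational(2575, 6)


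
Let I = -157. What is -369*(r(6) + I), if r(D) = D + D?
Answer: 53505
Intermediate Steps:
r(D) = 2*D
-369*(r(6) + I) = -369*(2*6 - 157) = -369*(12 - 157) = -369*(-145) = 53505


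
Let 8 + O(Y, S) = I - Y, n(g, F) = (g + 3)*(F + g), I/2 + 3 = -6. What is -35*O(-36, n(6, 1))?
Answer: -350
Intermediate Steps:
I = -18 (I = -6 + 2*(-6) = -6 - 12 = -18)
n(g, F) = (3 + g)*(F + g)
O(Y, S) = -26 - Y (O(Y, S) = -8 + (-18 - Y) = -26 - Y)
-35*O(-36, n(6, 1)) = -35*(-26 - 1*(-36)) = -35*(-26 + 36) = -35*10 = -350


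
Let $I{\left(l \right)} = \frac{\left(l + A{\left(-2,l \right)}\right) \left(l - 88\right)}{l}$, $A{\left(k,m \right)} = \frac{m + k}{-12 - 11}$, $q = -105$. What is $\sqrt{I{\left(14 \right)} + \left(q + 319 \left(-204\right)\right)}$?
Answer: $\frac{i \sqrt{1691403371}}{161} \approx 255.45 i$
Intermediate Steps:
$A{\left(k,m \right)} = - \frac{k}{23} - \frac{m}{23}$ ($A{\left(k,m \right)} = \frac{k + m}{-23} = \left(k + m\right) \left(- \frac{1}{23}\right) = - \frac{k}{23} - \frac{m}{23}$)
$I{\left(l \right)} = \frac{\left(-88 + l\right) \left(\frac{2}{23} + \frac{22 l}{23}\right)}{l}$ ($I{\left(l \right)} = \frac{\left(l - \left(- \frac{2}{23} + \frac{l}{23}\right)\right) \left(l - 88\right)}{l} = \frac{\left(l - \left(- \frac{2}{23} + \frac{l}{23}\right)\right) \left(-88 + l\right)}{l} = \frac{\left(\frac{2}{23} + \frac{22 l}{23}\right) \left(-88 + l\right)}{l} = \frac{\left(-88 + l\right) \left(\frac{2}{23} + \frac{22 l}{23}\right)}{l}$)
$\sqrt{I{\left(14 \right)} + \left(q + 319 \left(-204\right)\right)} = \sqrt{\frac{2 \left(-88 - 13538 + 11 \cdot 14^{2}\right)}{23 \cdot 14} + \left(-105 + 319 \left(-204\right)\right)} = \sqrt{\frac{2}{23} \cdot \frac{1}{14} \left(-88 - 13538 + 11 \cdot 196\right) - 65181} = \sqrt{\frac{2}{23} \cdot \frac{1}{14} \left(-88 - 13538 + 2156\right) - 65181} = \sqrt{\frac{2}{23} \cdot \frac{1}{14} \left(-11470\right) - 65181} = \sqrt{- \frac{11470}{161} - 65181} = \sqrt{- \frac{10505611}{161}} = \frac{i \sqrt{1691403371}}{161}$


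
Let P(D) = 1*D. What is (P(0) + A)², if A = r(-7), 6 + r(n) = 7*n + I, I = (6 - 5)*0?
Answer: 3025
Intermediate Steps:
I = 0 (I = 1*0 = 0)
r(n) = -6 + 7*n (r(n) = -6 + (7*n + 0) = -6 + 7*n)
A = -55 (A = -6 + 7*(-7) = -6 - 49 = -55)
P(D) = D
(P(0) + A)² = (0 - 55)² = (-55)² = 3025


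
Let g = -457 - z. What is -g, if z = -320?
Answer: 137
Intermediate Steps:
g = -137 (g = -457 - 1*(-320) = -457 + 320 = -137)
-g = -1*(-137) = 137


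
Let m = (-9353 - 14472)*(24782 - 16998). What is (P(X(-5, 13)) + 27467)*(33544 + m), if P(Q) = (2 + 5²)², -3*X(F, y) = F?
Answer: -5228109538176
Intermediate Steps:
X(F, y) = -F/3
m = -185453800 (m = -23825*7784 = -185453800)
P(Q) = 729 (P(Q) = (2 + 25)² = 27² = 729)
(P(X(-5, 13)) + 27467)*(33544 + m) = (729 + 27467)*(33544 - 185453800) = 28196*(-185420256) = -5228109538176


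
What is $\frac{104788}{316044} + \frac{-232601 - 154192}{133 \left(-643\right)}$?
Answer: $\frac{32801242966}{6756941709} \approx 4.8545$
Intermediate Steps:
$\frac{104788}{316044} + \frac{-232601 - 154192}{133 \left(-643\right)} = 104788 \cdot \frac{1}{316044} + \frac{-232601 - 154192}{-85519} = \frac{26197}{79011} - - \frac{386793}{85519} = \frac{26197}{79011} + \frac{386793}{85519} = \frac{32801242966}{6756941709}$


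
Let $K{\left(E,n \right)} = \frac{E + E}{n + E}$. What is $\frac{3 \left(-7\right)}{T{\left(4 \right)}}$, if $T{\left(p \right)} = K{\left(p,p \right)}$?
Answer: $-21$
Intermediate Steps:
$K{\left(E,n \right)} = \frac{2 E}{E + n}$
$T{\left(p \right)} = 1$ ($T{\left(p \right)} = \frac{2 p}{p + p} = \frac{2 p}{2 p} = 2 p \frac{1}{2 p} = 1$)
$\frac{3 \left(-7\right)}{T{\left(4 \right)}} = \frac{3 \left(-7\right)}{1} = \left(-21\right) 1 = -21$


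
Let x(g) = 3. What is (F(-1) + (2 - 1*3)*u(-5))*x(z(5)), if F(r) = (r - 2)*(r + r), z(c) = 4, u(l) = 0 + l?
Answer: 33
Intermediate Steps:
u(l) = l
F(r) = 2*r*(-2 + r) (F(r) = (-2 + r)*(2*r) = 2*r*(-2 + r))
(F(-1) + (2 - 1*3)*u(-5))*x(z(5)) = (2*(-1)*(-2 - 1) + (2 - 1*3)*(-5))*3 = (2*(-1)*(-3) + (2 - 3)*(-5))*3 = (6 - 1*(-5))*3 = (6 + 5)*3 = 11*3 = 33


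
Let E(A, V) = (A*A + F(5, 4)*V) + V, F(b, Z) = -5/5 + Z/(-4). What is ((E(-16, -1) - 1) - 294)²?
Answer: 1444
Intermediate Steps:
F(b, Z) = -1 - Z/4 (F(b, Z) = -5*⅕ + Z*(-¼) = -1 - Z/4)
E(A, V) = A² - V (E(A, V) = (A*A + (-1 - ¼*4)*V) + V = (A² + (-1 - 1)*V) + V = (A² - 2*V) + V = A² - V)
((E(-16, -1) - 1) - 294)² = ((((-16)² - 1*(-1)) - 1) - 294)² = (((256 + 1) - 1) - 294)² = ((257 - 1) - 294)² = (256 - 294)² = (-38)² = 1444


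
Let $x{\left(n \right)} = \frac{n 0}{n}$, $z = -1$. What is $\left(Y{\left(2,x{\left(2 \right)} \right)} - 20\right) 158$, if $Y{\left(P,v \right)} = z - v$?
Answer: $-3318$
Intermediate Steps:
$x{\left(n \right)} = 0$ ($x{\left(n \right)} = \frac{0}{n} = 0$)
$Y{\left(P,v \right)} = -1 - v$
$\left(Y{\left(2,x{\left(2 \right)} \right)} - 20\right) 158 = \left(\left(-1 - 0\right) - 20\right) 158 = \left(\left(-1 + 0\right) - 20\right) 158 = \left(-1 - 20\right) 158 = \left(-21\right) 158 = -3318$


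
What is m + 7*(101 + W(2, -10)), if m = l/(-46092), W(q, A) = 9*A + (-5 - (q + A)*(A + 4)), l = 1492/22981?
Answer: -77854158895/264810063 ≈ -294.00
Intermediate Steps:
l = 1492/22981 (l = 1492*(1/22981) = 1492/22981 ≈ 0.064923)
W(q, A) = -5 + 9*A - (4 + A)*(A + q) (W(q, A) = 9*A + (-5 - (A + q)*(4 + A)) = 9*A + (-5 - (4 + A)*(A + q)) = -5 + 9*A - (4 + A)*(A + q))
m = -373/264810063 (m = (1492/22981)/(-46092) = (1492/22981)*(-1/46092) = -373/264810063 ≈ -1.4086e-6)
m + 7*(101 + W(2, -10)) = -373/264810063 + 7*(101 + (-5 - 1*(-10)² - 4*2 + 5*(-10) - 1*(-10)*2)) = -373/264810063 + 7*(101 + (-5 - 1*100 - 8 - 50 + 20)) = -373/264810063 + 7*(101 + (-5 - 100 - 8 - 50 + 20)) = -373/264810063 + 7*(101 - 143) = -373/264810063 + 7*(-42) = -373/264810063 - 294 = -77854158895/264810063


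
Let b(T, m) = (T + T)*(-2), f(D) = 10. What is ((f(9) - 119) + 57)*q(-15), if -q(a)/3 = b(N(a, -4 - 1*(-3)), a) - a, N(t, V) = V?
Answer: 2964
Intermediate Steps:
b(T, m) = -4*T (b(T, m) = (2*T)*(-2) = -4*T)
q(a) = -12 + 3*a (q(a) = -3*(-4*(-4 - 1*(-3)) - a) = -3*(-4*(-4 + 3) - a) = -3*(-4*(-1) - a) = -3*(4 - a) = -12 + 3*a)
((f(9) - 119) + 57)*q(-15) = ((10 - 119) + 57)*(-12 + 3*(-15)) = (-109 + 57)*(-12 - 45) = -52*(-57) = 2964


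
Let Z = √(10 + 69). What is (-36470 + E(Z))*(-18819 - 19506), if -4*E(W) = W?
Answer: 1397712750 + 38325*√79/4 ≈ 1.3978e+9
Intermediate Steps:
Z = √79 ≈ 8.8882
E(W) = -W/4
(-36470 + E(Z))*(-18819 - 19506) = (-36470 - √79/4)*(-18819 - 19506) = (-36470 - √79/4)*(-38325) = 1397712750 + 38325*√79/4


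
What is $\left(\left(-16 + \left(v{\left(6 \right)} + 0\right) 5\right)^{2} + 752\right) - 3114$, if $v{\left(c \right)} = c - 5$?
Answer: $-2241$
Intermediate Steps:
$v{\left(c \right)} = -5 + c$ ($v{\left(c \right)} = c - 5 = -5 + c$)
$\left(\left(-16 + \left(v{\left(6 \right)} + 0\right) 5\right)^{2} + 752\right) - 3114 = \left(\left(-16 + \left(\left(-5 + 6\right) + 0\right) 5\right)^{2} + 752\right) - 3114 = \left(\left(-16 + \left(1 + 0\right) 5\right)^{2} + 752\right) - 3114 = \left(\left(-16 + 1 \cdot 5\right)^{2} + 752\right) - 3114 = \left(\left(-16 + 5\right)^{2} + 752\right) - 3114 = \left(\left(-11\right)^{2} + 752\right) - 3114 = \left(121 + 752\right) - 3114 = 873 - 3114 = -2241$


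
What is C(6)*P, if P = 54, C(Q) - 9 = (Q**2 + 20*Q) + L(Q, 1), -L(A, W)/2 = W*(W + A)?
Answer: 8154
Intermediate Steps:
L(A, W) = -2*W*(A + W) (L(A, W) = -2*W*(W + A) = -2*W*(A + W))
C(Q) = 7 + Q**2 + 18*Q (C(Q) = 9 + ((Q**2 + 20*Q) - 2*1*(Q + 1)) = 9 + ((Q**2 + 20*Q) - 2*1*(1 + Q)) = 9 + ((Q**2 + 20*Q) + (-2 - 2*Q)) = 9 + (-2 + Q**2 + 18*Q) = 7 + Q**2 + 18*Q)
C(6)*P = (7 + 6**2 + 18*6)*54 = (7 + 36 + 108)*54 = 151*54 = 8154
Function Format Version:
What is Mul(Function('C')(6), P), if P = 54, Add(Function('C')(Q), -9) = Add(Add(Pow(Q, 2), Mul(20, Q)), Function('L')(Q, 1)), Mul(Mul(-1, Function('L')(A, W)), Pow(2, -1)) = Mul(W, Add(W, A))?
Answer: 8154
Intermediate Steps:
Function('L')(A, W) = Mul(-2, W, Add(A, W)) (Function('L')(A, W) = Mul(-2, Mul(W, Add(W, A))) = Mul(-2, Mul(W, Add(A, W))) = Mul(-2, W, Add(A, W)))
Function('C')(Q) = Add(7, Pow(Q, 2), Mul(18, Q)) (Function('C')(Q) = Add(9, Add(Add(Pow(Q, 2), Mul(20, Q)), Mul(-2, 1, Add(Q, 1)))) = Add(9, Add(Add(Pow(Q, 2), Mul(20, Q)), Mul(-2, 1, Add(1, Q)))) = Add(9, Add(Add(Pow(Q, 2), Mul(20, Q)), Add(-2, Mul(-2, Q)))) = Add(9, Add(-2, Pow(Q, 2), Mul(18, Q))) = Add(7, Pow(Q, 2), Mul(18, Q)))
Mul(Function('C')(6), P) = Mul(Add(7, Pow(6, 2), Mul(18, 6)), 54) = Mul(Add(7, 36, 108), 54) = Mul(151, 54) = 8154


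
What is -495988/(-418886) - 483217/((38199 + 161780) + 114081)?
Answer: -23321422491/65777668580 ≈ -0.35455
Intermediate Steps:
-495988/(-418886) - 483217/((38199 + 161780) + 114081) = -495988*(-1/418886) - 483217/(199979 + 114081) = 247994/209443 - 483217/314060 = -23321422491/65777668580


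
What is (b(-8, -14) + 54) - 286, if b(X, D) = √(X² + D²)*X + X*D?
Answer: -120 - 16*√65 ≈ -249.00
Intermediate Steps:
b(X, D) = D*X + X*√(D² + X²) (b(X, D) = √(D² + X²)*X + D*X = X*√(D² + X²) + D*X = D*X + X*√(D² + X²))
(b(-8, -14) + 54) - 286 = (-8*(-14 + √((-14)² + (-8)²)) + 54) - 286 = (-8*(-14 + √(196 + 64)) + 54) - 286 = (-8*(-14 + √260) + 54) - 286 = (-8*(-14 + 2*√65) + 54) - 286 = ((112 - 16*√65) + 54) - 286 = (166 - 16*√65) - 286 = -120 - 16*√65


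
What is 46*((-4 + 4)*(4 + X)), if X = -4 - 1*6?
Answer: 0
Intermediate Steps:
X = -10 (X = -4 - 6 = -10)
46*((-4 + 4)*(4 + X)) = 46*((-4 + 4)*(4 - 10)) = 46*(0*(-6)) = 46*0 = 0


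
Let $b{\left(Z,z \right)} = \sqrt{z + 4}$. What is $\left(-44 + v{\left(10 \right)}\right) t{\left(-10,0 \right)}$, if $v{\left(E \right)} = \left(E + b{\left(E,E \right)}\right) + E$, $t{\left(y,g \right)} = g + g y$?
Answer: $0$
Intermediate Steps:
$b{\left(Z,z \right)} = \sqrt{4 + z}$
$v{\left(E \right)} = \sqrt{4 + E} + 2 E$ ($v{\left(E \right)} = \left(E + \sqrt{4 + E}\right) + E = \sqrt{4 + E} + 2 E$)
$\left(-44 + v{\left(10 \right)}\right) t{\left(-10,0 \right)} = \left(-44 + \left(\sqrt{4 + 10} + 2 \cdot 10\right)\right) 0 \left(1 - 10\right) = \left(-44 + \left(\sqrt{14} + 20\right)\right) 0 \left(-9\right) = \left(-44 + \left(20 + \sqrt{14}\right)\right) 0 = \left(-24 + \sqrt{14}\right) 0 = 0$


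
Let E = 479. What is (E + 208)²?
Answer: 471969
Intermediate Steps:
(E + 208)² = (479 + 208)² = 687² = 471969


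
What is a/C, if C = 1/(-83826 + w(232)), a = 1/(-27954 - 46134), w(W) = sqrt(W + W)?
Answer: 4657/4116 - sqrt(29)/18522 ≈ 1.1311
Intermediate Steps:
w(W) = sqrt(2)*sqrt(W) (w(W) = sqrt(2*W) = sqrt(2)*sqrt(W))
a = -1/74088 (a = 1/(-74088) = -1/74088 ≈ -1.3497e-5)
C = 1/(-83826 + 4*sqrt(29)) (C = 1/(-83826 + sqrt(2)*sqrt(232)) = 1/(-83826 + sqrt(2)*(2*sqrt(58))) = 1/(-83826 + 4*sqrt(29)) ≈ -1.1933e-5)
a/C = -1/(74088*(-41913/3513398906 - sqrt(29)/1756699453))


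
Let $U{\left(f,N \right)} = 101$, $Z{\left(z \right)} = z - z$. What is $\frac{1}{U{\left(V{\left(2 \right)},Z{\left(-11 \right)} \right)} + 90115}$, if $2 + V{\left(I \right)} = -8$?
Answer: $\frac{1}{90216} \approx 1.1085 \cdot 10^{-5}$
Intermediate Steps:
$V{\left(I \right)} = -10$ ($V{\left(I \right)} = -2 - 8 = -10$)
$Z{\left(z \right)} = 0$
$\frac{1}{U{\left(V{\left(2 \right)},Z{\left(-11 \right)} \right)} + 90115} = \frac{1}{101 + 90115} = \frac{1}{90216}$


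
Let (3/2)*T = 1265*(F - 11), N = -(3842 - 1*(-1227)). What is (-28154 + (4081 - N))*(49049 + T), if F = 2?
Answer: -787886836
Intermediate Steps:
N = -5069 (N = -(3842 + 1227) = -1*5069 = -5069)
T = -7590 (T = 2*(1265*(2 - 11))/3 = 2*(1265*(-9))/3 = (⅔)*(-11385) = -7590)
(-28154 + (4081 - N))*(49049 + T) = (-28154 + (4081 - 1*(-5069)))*(49049 - 7590) = (-28154 + (4081 + 5069))*41459 = (-28154 + 9150)*41459 = -19004*41459 = -787886836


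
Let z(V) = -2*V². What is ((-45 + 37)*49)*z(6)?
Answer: 28224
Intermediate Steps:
((-45 + 37)*49)*z(6) = ((-45 + 37)*49)*(-2*6²) = (-8*49)*(-2*36) = -392*(-72) = 28224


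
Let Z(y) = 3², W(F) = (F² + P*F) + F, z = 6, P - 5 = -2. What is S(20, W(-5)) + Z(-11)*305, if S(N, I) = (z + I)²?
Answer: 2866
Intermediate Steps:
P = 3 (P = 5 - 2 = 3)
W(F) = F² + 4*F (W(F) = (F² + 3*F) + F = F² + 4*F)
S(N, I) = (6 + I)²
Z(y) = 9
S(20, W(-5)) + Z(-11)*305 = (6 - 5*(4 - 5))² + 9*305 = (6 - 5*(-1))² + 2745 = (6 + 5)² + 2745 = 11² + 2745 = 121 + 2745 = 2866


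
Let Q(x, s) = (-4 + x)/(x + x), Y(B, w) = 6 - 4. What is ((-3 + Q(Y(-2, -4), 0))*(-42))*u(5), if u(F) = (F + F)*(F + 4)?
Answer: 13230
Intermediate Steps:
Y(B, w) = 2
Q(x, s) = (-4 + x)/(2*x) (Q(x, s) = (-4 + x)/((2*x)) = (-4 + x)*(1/(2*x)) = (-4 + x)/(2*x))
u(F) = 2*F*(4 + F) (u(F) = (2*F)*(4 + F) = 2*F*(4 + F))
((-3 + Q(Y(-2, -4), 0))*(-42))*u(5) = ((-3 + (1/2)*(-4 + 2)/2)*(-42))*(2*5*(4 + 5)) = ((-3 + (1/2)*(1/2)*(-2))*(-42))*(2*5*9) = ((-3 - 1/2)*(-42))*90 = -7/2*(-42)*90 = 147*90 = 13230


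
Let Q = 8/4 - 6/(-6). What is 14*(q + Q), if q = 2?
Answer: 70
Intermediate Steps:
Q = 3 (Q = 8*(1/4) - 6*(-1/6) = 2 + 1 = 3)
14*(q + Q) = 14*(2 + 3) = 14*5 = 70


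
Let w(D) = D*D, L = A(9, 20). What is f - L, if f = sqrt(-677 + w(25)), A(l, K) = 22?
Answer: -22 + 2*I*sqrt(13) ≈ -22.0 + 7.2111*I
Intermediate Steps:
L = 22
w(D) = D**2
f = 2*I*sqrt(13) (f = sqrt(-677 + 25**2) = sqrt(-677 + 625) = sqrt(-52) = 2*I*sqrt(13) ≈ 7.2111*I)
f - L = 2*I*sqrt(13) - 1*22 = 2*I*sqrt(13) - 22 = -22 + 2*I*sqrt(13)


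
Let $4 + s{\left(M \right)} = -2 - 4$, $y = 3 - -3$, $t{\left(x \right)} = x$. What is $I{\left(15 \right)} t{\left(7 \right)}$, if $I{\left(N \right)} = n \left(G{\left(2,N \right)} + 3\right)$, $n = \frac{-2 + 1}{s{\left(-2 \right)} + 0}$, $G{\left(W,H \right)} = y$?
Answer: $\frac{63}{10} \approx 6.3$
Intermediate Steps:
$y = 6$ ($y = 3 + 3 = 6$)
$G{\left(W,H \right)} = 6$
$s{\left(M \right)} = -10$ ($s{\left(M \right)} = -4 - 6 = -10$)
$n = \frac{1}{10}$ ($n = \frac{-2 + 1}{-10 + 0} = - \frac{1}{-10} = \left(-1\right) \left(- \frac{1}{10}\right) = \frac{1}{10} \approx 0.1$)
$I{\left(N \right)} = \frac{9}{10}$ ($I{\left(N \right)} = \frac{6 + 3}{10} = \frac{1}{10} \cdot 9 = \frac{9}{10}$)
$I{\left(15 \right)} t{\left(7 \right)} = \frac{9}{10} \cdot 7 = \frac{63}{10}$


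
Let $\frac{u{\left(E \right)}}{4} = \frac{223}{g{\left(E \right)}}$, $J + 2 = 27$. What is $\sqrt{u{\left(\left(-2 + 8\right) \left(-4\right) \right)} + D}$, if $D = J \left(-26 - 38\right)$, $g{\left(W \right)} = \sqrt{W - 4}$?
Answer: $\frac{\sqrt{-78400 - 3122 i \sqrt{7}}}{7} \approx 2.1042 - 40.055 i$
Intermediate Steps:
$J = 25$ ($J = -2 + 27 = 25$)
$g{\left(W \right)} = \sqrt{-4 + W}$
$D = -1600$ ($D = 25 \left(-26 - 38\right) = 25 \left(-64\right) = -1600$)
$u{\left(E \right)} = \frac{892}{\sqrt{-4 + E}}$ ($u{\left(E \right)} = 4 \frac{223}{\sqrt{-4 + E}} = \frac{892}{\sqrt{-4 + E}}$)
$\sqrt{u{\left(\left(-2 + 8\right) \left(-4\right) \right)} + D} = \sqrt{\frac{892}{\sqrt{-4 + \left(-2 + 8\right) \left(-4\right)}} - 1600} = \sqrt{\frac{892}{\sqrt{-4 + 6 \left(-4\right)}} - 1600} = \sqrt{\frac{892}{\sqrt{-4 - 24}} - 1600} = \sqrt{\frac{892}{2 i \sqrt{7}} - 1600} = \sqrt{892 \left(- \frac{i \sqrt{7}}{14}\right) - 1600} = \sqrt{- \frac{446 i \sqrt{7}}{7} - 1600} = \sqrt{-1600 - \frac{446 i \sqrt{7}}{7}}$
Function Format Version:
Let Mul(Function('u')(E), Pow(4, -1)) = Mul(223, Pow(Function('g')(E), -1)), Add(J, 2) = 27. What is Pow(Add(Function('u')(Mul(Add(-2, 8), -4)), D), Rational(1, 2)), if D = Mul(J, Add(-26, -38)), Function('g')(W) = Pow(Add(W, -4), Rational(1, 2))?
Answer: Mul(Rational(1, 7), Pow(Add(-78400, Mul(-3122, I, Pow(7, Rational(1, 2)))), Rational(1, 2))) ≈ Add(2.1042, Mul(-40.055, I))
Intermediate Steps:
J = 25 (J = Add(-2, 27) = 25)
Function('g')(W) = Pow(Add(-4, W), Rational(1, 2))
D = -1600 (D = Mul(25, Add(-26, -38)) = Mul(25, -64) = -1600)
Function('u')(E) = Mul(892, Pow(Add(-4, E), Rational(-1, 2))) (Function('u')(E) = Mul(4, Mul(223, Pow(Pow(Add(-4, E), Rational(1, 2)), -1))) = Mul(4, Mul(223, Pow(Add(-4, E), Rational(-1, 2)))) = Mul(892, Pow(Add(-4, E), Rational(-1, 2))))
Pow(Add(Function('u')(Mul(Add(-2, 8), -4)), D), Rational(1, 2)) = Pow(Add(Mul(892, Pow(Add(-4, Mul(Add(-2, 8), -4)), Rational(-1, 2))), -1600), Rational(1, 2)) = Pow(Add(Mul(892, Pow(Add(-4, Mul(6, -4)), Rational(-1, 2))), -1600), Rational(1, 2)) = Pow(Add(Mul(892, Pow(Add(-4, -24), Rational(-1, 2))), -1600), Rational(1, 2)) = Pow(Add(Mul(892, Pow(-28, Rational(-1, 2))), -1600), Rational(1, 2)) = Pow(Add(Mul(892, Mul(Rational(-1, 14), I, Pow(7, Rational(1, 2)))), -1600), Rational(1, 2)) = Pow(Add(Mul(Rational(-446, 7), I, Pow(7, Rational(1, 2))), -1600), Rational(1, 2)) = Pow(Add(-1600, Mul(Rational(-446, 7), I, Pow(7, Rational(1, 2)))), Rational(1, 2))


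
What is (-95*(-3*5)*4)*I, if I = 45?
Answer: 256500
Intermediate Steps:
(-95*(-3*5)*4)*I = -95*(-3*5)*4*45 = -(-1425)*4*45 = -95*(-60)*45 = 5700*45 = 256500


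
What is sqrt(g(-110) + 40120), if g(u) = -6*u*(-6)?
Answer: 8*sqrt(565) ≈ 190.16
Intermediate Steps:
g(u) = 36*u
sqrt(g(-110) + 40120) = sqrt(36*(-110) + 40120) = sqrt(-3960 + 40120) = sqrt(36160) = 8*sqrt(565)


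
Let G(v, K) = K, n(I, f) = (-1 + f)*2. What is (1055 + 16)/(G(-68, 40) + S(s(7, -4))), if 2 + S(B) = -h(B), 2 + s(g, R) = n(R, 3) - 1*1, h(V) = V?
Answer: 1071/37 ≈ 28.946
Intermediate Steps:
n(I, f) = -2 + 2*f
s(g, R) = 1 (s(g, R) = -2 + ((-2 + 2*3) - 1*1) = -2 + ((-2 + 6) - 1) = -2 + (4 - 1) = -2 + 3 = 1)
S(B) = -2 - B
(1055 + 16)/(G(-68, 40) + S(s(7, -4))) = (1055 + 16)/(40 + (-2 - 1*1)) = 1071/(40 + (-2 - 1)) = 1071/(40 - 3) = 1071/37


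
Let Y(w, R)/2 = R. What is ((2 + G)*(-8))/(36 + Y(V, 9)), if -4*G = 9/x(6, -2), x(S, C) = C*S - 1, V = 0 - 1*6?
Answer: -113/351 ≈ -0.32194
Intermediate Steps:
V = -6 (V = 0 - 6 = -6)
Y(w, R) = 2*R
x(S, C) = -1 + C*S
G = 9/52 (G = -9/(4*(-1 - 2*6)) = -9/(4*(-1 - 12)) = -9/(4*(-13)) = -9*(-1)/(4*13) = -1/4*(-9/13) = 9/52 ≈ 0.17308)
((2 + G)*(-8))/(36 + Y(V, 9)) = ((2 + 9/52)*(-8))/(36 + 2*9) = ((113/52)*(-8))/(36 + 18) = -226/13/54 = -226/13*1/54 = -113/351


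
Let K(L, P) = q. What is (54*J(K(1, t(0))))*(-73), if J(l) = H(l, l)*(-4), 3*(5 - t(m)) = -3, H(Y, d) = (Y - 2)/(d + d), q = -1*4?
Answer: 11826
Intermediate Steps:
q = -4
H(Y, d) = (-2 + Y)/(2*d) (H(Y, d) = (-2 + Y)/((2*d)) = (-2 + Y)*(1/(2*d)) = (-2 + Y)/(2*d))
t(m) = 6 (t(m) = 5 - ⅓*(-3) = 5 + 1 = 6)
K(L, P) = -4
J(l) = -2*(-2 + l)/l (J(l) = ((-2 + l)/(2*l))*(-4) = -2*(-2 + l)/l)
(54*J(K(1, t(0))))*(-73) = (54*(-2 + 4/(-4)))*(-73) = (54*(-2 + 4*(-¼)))*(-73) = (54*(-2 - 1))*(-73) = (54*(-3))*(-73) = -162*(-73) = 11826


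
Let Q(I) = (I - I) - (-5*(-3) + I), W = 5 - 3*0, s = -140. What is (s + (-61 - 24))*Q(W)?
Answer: 4500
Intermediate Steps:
W = 5 (W = 5 + 0 = 5)
Q(I) = -15 - I (Q(I) = 0 - (15 + I) = 0 + (-15 - I) = -15 - I)
(s + (-61 - 24))*Q(W) = (-140 + (-61 - 24))*(-15 - 1*5) = (-140 - 85)*(-15 - 5) = -225*(-20) = 4500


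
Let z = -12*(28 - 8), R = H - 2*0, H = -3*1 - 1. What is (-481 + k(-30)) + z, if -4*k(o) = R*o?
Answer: -751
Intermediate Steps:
H = -4 (H = -3 - 1 = -4)
R = -4 (R = -4 - 2*0 = -4 + 0 = -4)
k(o) = o (k(o) = -(-1)*o = o)
z = -240 (z = -12*20 = -240)
(-481 + k(-30)) + z = (-481 - 30) - 240 = -511 - 240 = -751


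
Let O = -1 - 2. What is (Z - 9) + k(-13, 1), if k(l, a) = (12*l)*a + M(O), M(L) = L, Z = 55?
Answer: -113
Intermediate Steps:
O = -3
k(l, a) = -3 + 12*a*l (k(l, a) = (12*l)*a - 3 = 12*a*l - 3 = -3 + 12*a*l)
(Z - 9) + k(-13, 1) = (55 - 9) + (-3 + 12*1*(-13)) = 46 + (-3 - 156) = 46 - 159 = -113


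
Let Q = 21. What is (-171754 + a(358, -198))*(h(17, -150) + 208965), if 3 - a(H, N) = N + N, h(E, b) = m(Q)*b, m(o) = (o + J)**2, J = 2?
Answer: -22210178325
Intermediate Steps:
m(o) = (2 + o)**2 (m(o) = (o + 2)**2 = (2 + o)**2)
h(E, b) = 529*b (h(E, b) = (2 + 21)**2*b = 23**2*b = 529*b)
a(H, N) = 3 - 2*N (a(H, N) = 3 - (N + N) = 3 - 2*N)
(-171754 + a(358, -198))*(h(17, -150) + 208965) = (-171754 + (3 - 2*(-198)))*(529*(-150) + 208965) = (-171754 + (3 + 396))*(-79350 + 208965) = (-171754 + 399)*129615 = -171355*129615 = -22210178325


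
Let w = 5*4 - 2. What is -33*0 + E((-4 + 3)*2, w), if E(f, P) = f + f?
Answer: -4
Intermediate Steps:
w = 18 (w = 20 - 2 = 18)
E(f, P) = 2*f
-33*0 + E((-4 + 3)*2, w) = -33*0 + 2*((-4 + 3)*2) = 0 + 2*(-1*2) = 0 + 2*(-2) = 0 - 4 = -4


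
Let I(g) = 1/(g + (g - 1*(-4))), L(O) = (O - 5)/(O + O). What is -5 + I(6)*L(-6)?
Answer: -949/192 ≈ -4.9427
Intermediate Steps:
L(O) = (-5 + O)/(2*O) (L(O) = (-5 + O)/((2*O)) = (-5 + O)*(1/(2*O)) = (-5 + O)/(2*O))
I(g) = 1/(4 + 2*g) (I(g) = 1/(g + (g + 4)) = 1/(g + (4 + g)) = 1/(4 + 2*g))
-5 + I(6)*L(-6) = -5 + (1/(2*(2 + 6)))*((½)*(-5 - 6)/(-6)) = -5 + ((½)/8)*((½)*(-⅙)*(-11)) = -5 + ((½)*(⅛))*(11/12) = -5 + (1/16)*(11/12) = -5 + 11/192 = -949/192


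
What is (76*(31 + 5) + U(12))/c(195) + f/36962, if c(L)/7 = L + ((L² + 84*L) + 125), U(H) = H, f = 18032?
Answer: 3504589988/7079609075 ≈ 0.49503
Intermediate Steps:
c(L) = 875 + 7*L² + 595*L (c(L) = 7*(L + ((L² + 84*L) + 125)) = 7*(L + (125 + L² + 84*L)) = 7*(125 + L² + 85*L) = 875 + 7*L² + 595*L)
(76*(31 + 5) + U(12))/c(195) + f/36962 = (76*(31 + 5) + 12)/(875 + 7*195² + 595*195) + 18032/36962 = (76*36 + 12)/(875 + 7*38025 + 116025) + 18032*(1/36962) = (2736 + 12)/(875 + 266175 + 116025) + 9016/18481 = 2748/383075 + 9016/18481 = 3504589988/7079609075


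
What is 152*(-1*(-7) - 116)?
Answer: -16568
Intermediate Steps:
152*(-1*(-7) - 116) = 152*(7 - 116) = 152*(-109) = -16568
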